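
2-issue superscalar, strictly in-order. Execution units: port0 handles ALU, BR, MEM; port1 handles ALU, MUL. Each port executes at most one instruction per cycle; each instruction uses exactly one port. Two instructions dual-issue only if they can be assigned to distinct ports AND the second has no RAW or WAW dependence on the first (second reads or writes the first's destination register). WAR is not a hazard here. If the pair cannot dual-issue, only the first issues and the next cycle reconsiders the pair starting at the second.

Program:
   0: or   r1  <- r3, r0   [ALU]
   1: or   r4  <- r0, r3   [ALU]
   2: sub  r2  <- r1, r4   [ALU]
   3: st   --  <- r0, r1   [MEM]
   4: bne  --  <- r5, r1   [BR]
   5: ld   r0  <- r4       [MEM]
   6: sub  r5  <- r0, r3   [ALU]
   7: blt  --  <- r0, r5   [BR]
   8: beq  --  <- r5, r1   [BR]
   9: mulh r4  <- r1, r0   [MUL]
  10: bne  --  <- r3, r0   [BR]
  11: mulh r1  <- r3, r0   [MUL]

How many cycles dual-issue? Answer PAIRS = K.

#0 head=0: or+or i0+i1 dual
#1 head=2: sub+st i2+i3 dual
#2 head=4: bne i4 no-port BR/MEM
#3 head=5: ld i5 RAW r0
#4 head=6: sub i6 RAW r5
#5 head=7: blt i7 no-port BR/BR
#6 head=8: beq+mulh i8+i9 dual
#7 head=10: bne+mulh i10+i11 dual

PAIRS = 4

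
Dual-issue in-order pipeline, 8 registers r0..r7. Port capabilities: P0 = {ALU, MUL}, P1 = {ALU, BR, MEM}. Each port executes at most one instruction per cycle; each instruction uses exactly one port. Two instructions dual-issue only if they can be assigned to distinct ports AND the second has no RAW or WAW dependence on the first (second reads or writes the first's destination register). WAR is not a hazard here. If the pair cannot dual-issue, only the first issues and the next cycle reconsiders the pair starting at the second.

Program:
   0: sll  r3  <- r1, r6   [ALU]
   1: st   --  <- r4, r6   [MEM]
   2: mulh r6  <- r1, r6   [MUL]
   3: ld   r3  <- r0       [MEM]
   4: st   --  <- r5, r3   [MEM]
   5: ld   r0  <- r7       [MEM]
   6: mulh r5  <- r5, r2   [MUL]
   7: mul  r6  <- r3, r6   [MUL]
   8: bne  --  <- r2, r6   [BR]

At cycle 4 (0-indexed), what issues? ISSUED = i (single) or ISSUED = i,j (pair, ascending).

ISSUED = 7

#0 head=0: sll+st i0,i1 2-wide
#1 head=2: mulh+ld i2,i3 2-wide
#2 head=4: st i4 no-port MEM/MEM
#3 head=5: ld+mulh i5,i6 2-wide
#4 head=7: mul i7 RAW r6
#5 head=8: bne i8 tail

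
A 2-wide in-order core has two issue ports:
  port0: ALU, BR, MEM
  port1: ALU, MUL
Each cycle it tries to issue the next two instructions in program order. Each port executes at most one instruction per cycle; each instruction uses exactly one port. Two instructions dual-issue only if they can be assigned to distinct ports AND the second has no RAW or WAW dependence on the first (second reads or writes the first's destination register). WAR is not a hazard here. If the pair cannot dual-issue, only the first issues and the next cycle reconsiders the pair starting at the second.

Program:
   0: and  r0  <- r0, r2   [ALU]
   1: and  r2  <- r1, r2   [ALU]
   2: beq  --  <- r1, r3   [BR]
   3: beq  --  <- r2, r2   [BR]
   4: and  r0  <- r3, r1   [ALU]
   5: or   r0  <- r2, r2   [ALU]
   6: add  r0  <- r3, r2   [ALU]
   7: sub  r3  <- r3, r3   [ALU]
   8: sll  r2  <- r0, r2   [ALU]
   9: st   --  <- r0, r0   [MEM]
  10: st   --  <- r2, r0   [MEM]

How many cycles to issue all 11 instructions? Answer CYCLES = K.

CYCLES = 7

0. and.ALU/and.ALU @i0&i1  | pair
1. beq.BR @i2  | no-port BR/BR
2. beq.BR/and.ALU @i3&i4  | pair
3. or.ALU @i5  | WAW r0
4. add.ALU/sub.ALU @i6&i7  | pair
5. sll.ALU/st.MEM @i8&i9  | pair
6. st.MEM @i10  | tail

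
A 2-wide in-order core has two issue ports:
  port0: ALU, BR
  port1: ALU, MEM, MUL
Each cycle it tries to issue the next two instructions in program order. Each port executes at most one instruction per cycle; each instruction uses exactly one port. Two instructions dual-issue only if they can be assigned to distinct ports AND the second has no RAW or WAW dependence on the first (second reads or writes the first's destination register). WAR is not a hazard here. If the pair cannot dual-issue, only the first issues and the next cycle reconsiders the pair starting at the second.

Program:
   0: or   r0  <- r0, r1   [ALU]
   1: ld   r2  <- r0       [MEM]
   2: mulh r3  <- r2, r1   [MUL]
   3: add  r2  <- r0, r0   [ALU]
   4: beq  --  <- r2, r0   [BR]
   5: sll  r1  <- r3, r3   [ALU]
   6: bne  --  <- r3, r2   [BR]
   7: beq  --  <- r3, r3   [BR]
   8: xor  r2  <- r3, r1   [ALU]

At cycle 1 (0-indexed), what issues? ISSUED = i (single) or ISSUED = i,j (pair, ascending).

ISSUED = 1

  cy0 -> i0 (or.ALU) RAW r0
  cy1 -> i1 (ld.MEM) no-port MEM/MUL
  cy2 -> i2&i3 (mulh.MUL;add.ALU) pair
  cy3 -> i4&i5 (beq.BR;sll.ALU) pair
  cy4 -> i6 (bne.BR) no-port BR/BR
  cy5 -> i7&i8 (beq.BR;xor.ALU) pair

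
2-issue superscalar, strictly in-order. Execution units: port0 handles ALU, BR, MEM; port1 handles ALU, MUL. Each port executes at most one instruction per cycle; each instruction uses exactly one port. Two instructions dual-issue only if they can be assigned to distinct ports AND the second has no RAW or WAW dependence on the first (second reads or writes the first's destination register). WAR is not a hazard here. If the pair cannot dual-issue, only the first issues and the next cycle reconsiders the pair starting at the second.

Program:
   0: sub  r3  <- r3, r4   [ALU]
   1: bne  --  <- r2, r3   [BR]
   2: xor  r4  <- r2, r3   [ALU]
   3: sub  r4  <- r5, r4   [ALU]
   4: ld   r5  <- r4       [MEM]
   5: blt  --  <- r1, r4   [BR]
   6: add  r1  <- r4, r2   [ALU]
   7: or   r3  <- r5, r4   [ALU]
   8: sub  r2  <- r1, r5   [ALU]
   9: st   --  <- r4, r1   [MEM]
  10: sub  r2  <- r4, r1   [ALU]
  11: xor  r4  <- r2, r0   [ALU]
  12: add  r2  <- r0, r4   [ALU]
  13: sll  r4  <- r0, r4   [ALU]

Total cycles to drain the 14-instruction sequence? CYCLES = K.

CYCLES = 9

t=0 i0:sub ; RAW r3
t=1 i1/i2:bne+xor ; dual
t=2 i3:sub ; RAW r4
t=3 i4:ld ; no-port MEM/BR
t=4 i5/i6:blt+add ; dual
t=5 i7/i8:or+sub ; dual
t=6 i9/i10:st+sub ; dual
t=7 i11:xor ; RAW r4
t=8 i12/i13:add+sll ; dual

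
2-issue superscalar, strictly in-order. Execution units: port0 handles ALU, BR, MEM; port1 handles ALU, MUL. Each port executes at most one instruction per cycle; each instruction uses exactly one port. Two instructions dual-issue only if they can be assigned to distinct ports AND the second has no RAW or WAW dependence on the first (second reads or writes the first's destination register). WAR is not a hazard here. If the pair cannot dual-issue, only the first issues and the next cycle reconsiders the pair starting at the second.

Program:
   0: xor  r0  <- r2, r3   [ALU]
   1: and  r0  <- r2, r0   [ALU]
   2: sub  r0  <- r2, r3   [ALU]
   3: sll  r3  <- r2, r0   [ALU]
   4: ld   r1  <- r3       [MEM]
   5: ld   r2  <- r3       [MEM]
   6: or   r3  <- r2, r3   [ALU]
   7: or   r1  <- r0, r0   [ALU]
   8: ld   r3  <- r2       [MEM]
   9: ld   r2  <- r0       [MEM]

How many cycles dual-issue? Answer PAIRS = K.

PAIRS = 1

t=0 i0:xor.ALU ; RAW+WAW r0
t=1 i1:and.ALU ; WAW r0
t=2 i2:sub.ALU ; RAW r0
t=3 i3:sll.ALU ; RAW r3
t=4 i4:ld.MEM ; no-port MEM/MEM
t=5 i5:ld.MEM ; RAW r2
t=6 i6,i7:or.ALU or.ALU ; 2-wide
t=7 i8:ld.MEM ; no-port MEM/MEM
t=8 i9:ld.MEM ; tail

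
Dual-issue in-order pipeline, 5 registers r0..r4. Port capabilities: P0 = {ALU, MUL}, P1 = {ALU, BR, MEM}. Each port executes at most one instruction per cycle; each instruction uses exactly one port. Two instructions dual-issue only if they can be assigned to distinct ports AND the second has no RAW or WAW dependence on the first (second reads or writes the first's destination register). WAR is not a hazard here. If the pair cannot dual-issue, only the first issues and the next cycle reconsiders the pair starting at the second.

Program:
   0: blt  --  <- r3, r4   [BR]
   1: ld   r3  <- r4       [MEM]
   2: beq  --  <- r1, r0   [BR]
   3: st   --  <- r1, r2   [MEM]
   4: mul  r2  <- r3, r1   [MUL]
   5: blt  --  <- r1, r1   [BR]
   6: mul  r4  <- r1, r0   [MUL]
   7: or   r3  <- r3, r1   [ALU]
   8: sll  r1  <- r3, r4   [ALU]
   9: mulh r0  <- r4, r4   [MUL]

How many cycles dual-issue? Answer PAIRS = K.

#0 head=0: blt i0 no-port BR/MEM
#1 head=1: ld i1 no-port MEM/BR
#2 head=2: beq i2 no-port BR/MEM
#3 head=3: st mul i3/i4 2-wide
#4 head=5: blt mul i5/i6 2-wide
#5 head=7: or i7 RAW r3
#6 head=8: sll mulh i8/i9 2-wide

PAIRS = 3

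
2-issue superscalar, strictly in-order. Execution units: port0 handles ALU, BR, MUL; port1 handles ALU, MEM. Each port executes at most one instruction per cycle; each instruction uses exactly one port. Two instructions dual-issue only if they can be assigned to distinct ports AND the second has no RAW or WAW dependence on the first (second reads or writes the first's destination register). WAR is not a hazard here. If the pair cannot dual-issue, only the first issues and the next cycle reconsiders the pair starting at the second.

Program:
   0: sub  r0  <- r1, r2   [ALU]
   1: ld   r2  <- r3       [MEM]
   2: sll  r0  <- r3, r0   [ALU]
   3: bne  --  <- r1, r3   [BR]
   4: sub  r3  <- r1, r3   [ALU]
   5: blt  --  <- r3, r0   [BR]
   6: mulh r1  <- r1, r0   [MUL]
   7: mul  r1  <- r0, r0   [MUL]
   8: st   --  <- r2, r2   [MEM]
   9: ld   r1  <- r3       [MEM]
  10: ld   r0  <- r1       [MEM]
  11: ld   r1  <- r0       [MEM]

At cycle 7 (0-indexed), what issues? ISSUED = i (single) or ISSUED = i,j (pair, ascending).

ISSUED = 10

  cy0 -> i0/i1 (sub ld) 2-wide
  cy1 -> i2/i3 (sll bne) 2-wide
  cy2 -> i4 (sub) RAW r3
  cy3 -> i5 (blt) no-port BR/MUL
  cy4 -> i6 (mulh) no-port MUL/MUL
  cy5 -> i7/i8 (mul st) 2-wide
  cy6 -> i9 (ld) no-port MEM/MEM
  cy7 -> i10 (ld) no-port MEM/MEM
  cy8 -> i11 (ld) tail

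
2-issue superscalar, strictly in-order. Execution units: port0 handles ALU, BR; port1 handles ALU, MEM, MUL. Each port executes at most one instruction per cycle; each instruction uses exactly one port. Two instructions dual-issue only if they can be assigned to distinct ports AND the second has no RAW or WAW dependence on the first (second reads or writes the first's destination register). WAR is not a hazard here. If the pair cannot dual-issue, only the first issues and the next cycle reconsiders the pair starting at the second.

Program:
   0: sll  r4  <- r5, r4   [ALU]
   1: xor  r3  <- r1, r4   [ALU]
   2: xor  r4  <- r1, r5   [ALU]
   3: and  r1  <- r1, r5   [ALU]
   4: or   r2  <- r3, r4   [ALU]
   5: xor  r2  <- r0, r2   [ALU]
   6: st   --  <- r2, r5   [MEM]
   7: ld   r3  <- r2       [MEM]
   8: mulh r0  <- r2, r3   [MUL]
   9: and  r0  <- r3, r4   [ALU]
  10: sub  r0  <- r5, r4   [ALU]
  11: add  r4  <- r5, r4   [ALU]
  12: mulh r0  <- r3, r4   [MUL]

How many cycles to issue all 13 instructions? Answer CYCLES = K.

c0: i0 sll  RAW r4
c1: i1,i2 xor+xor  pair
c2: i3,i4 and+or  pair
c3: i5 xor  RAW r2
c4: i6 st  no-port MEM/MEM
c5: i7 ld  no-port MEM/MUL
c6: i8 mulh  WAW r0
c7: i9 and  WAW r0
c8: i10,i11 sub+add  pair
c9: i12 mulh  tail

CYCLES = 10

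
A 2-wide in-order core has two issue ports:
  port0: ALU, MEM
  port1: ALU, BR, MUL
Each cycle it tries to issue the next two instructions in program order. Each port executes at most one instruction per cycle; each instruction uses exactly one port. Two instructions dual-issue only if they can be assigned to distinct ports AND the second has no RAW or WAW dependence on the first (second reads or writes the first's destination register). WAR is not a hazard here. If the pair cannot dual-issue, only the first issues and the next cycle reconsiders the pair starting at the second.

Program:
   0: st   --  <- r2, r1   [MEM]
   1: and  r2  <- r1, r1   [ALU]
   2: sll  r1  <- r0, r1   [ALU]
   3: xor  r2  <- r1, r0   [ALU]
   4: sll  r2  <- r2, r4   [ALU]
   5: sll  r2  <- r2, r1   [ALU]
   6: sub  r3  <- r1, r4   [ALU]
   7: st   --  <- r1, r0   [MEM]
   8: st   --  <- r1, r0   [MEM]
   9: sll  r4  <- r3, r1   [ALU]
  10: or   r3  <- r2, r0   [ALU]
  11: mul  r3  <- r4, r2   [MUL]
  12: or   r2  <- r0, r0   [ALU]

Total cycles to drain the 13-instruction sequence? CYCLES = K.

CYCLES = 9

c0: i0+i1 st.MEM/and.ALU  dual
c1: i2 sll.ALU  RAW r1
c2: i3 xor.ALU  RAW+WAW r2
c3: i4 sll.ALU  RAW+WAW r2
c4: i5+i6 sll.ALU/sub.ALU  dual
c5: i7 st.MEM  no-port MEM/MEM
c6: i8+i9 st.MEM/sll.ALU  dual
c7: i10 or.ALU  WAW r3
c8: i11+i12 mul.MUL/or.ALU  dual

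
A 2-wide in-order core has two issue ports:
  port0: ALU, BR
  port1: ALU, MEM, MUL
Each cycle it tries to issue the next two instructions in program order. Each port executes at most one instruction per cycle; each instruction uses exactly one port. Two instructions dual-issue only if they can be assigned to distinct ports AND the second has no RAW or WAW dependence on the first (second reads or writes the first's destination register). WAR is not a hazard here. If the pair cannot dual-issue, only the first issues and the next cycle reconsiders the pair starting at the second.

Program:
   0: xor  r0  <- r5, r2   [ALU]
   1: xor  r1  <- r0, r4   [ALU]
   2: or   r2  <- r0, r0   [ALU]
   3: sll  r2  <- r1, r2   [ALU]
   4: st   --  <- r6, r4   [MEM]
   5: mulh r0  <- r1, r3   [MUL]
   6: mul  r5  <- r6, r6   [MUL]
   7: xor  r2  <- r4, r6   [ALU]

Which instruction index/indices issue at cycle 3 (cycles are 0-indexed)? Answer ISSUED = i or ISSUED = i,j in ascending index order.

ISSUED = 5

c0: i0 xor.ALU  RAW r0
c1: i1/i2 xor.ALU+or.ALU  2-wide
c2: i3/i4 sll.ALU+st.MEM  2-wide
c3: i5 mulh.MUL  no-port MUL/MUL
c4: i6/i7 mul.MUL+xor.ALU  2-wide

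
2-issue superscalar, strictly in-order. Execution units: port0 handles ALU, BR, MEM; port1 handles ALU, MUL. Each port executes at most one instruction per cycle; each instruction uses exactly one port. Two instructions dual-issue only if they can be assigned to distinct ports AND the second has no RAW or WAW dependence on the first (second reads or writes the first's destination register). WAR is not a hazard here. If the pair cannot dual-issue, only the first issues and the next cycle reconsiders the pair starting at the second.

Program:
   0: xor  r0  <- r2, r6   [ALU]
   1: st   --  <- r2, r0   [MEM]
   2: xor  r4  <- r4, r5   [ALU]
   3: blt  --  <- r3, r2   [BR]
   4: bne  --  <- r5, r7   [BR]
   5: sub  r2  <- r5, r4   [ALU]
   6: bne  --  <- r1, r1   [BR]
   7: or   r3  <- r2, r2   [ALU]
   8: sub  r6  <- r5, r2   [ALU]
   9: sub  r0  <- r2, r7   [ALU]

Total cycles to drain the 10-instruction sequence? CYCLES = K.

  cy0 -> i0 (xor.ALU) RAW r0
  cy1 -> i1/i2 (st.MEM xor.ALU) dual
  cy2 -> i3 (blt.BR) no-port BR/BR
  cy3 -> i4/i5 (bne.BR sub.ALU) dual
  cy4 -> i6/i7 (bne.BR or.ALU) dual
  cy5 -> i8/i9 (sub.ALU sub.ALU) dual

CYCLES = 6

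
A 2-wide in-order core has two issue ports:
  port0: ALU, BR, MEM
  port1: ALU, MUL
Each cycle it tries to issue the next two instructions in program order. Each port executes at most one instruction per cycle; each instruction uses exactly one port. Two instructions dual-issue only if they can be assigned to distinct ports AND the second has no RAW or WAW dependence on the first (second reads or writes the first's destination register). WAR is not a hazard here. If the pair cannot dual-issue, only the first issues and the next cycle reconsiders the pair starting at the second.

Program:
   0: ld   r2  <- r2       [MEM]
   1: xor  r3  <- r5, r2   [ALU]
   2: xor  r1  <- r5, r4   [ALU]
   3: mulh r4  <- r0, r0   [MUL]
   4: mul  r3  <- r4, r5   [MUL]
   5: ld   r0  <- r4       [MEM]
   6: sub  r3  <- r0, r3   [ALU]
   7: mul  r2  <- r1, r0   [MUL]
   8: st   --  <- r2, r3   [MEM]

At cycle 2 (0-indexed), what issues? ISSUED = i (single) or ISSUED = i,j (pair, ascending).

ISSUED = 3

  cy0 -> i0 (ld.MEM) RAW r2
  cy1 -> i1,i2 (xor.ALU+xor.ALU) pair
  cy2 -> i3 (mulh.MUL) no-port MUL/MUL
  cy3 -> i4,i5 (mul.MUL+ld.MEM) pair
  cy4 -> i6,i7 (sub.ALU+mul.MUL) pair
  cy5 -> i8 (st.MEM) tail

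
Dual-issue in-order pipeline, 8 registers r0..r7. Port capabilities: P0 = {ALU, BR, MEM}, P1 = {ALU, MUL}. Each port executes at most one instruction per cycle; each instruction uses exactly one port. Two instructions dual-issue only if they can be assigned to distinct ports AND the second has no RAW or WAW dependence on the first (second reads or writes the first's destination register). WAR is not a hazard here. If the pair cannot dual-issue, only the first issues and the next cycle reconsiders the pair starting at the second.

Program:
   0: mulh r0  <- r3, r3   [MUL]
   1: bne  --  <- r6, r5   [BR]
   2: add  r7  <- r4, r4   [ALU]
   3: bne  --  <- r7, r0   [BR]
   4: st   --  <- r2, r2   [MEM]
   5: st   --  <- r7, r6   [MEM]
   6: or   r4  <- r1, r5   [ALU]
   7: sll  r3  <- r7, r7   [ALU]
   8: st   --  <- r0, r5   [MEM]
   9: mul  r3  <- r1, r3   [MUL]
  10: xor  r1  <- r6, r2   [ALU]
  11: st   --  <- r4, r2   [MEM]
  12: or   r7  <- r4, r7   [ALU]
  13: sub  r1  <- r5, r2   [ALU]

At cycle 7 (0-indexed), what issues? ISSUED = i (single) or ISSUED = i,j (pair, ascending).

ISSUED = 11,12

  cy0 -> i0/i1 (mulh/bne) pair
  cy1 -> i2 (add) RAW r7
  cy2 -> i3 (bne) no-port BR/MEM
  cy3 -> i4 (st) no-port MEM/MEM
  cy4 -> i5/i6 (st/or) pair
  cy5 -> i7/i8 (sll/st) pair
  cy6 -> i9/i10 (mul/xor) pair
  cy7 -> i11/i12 (st/or) pair
  cy8 -> i13 (sub) tail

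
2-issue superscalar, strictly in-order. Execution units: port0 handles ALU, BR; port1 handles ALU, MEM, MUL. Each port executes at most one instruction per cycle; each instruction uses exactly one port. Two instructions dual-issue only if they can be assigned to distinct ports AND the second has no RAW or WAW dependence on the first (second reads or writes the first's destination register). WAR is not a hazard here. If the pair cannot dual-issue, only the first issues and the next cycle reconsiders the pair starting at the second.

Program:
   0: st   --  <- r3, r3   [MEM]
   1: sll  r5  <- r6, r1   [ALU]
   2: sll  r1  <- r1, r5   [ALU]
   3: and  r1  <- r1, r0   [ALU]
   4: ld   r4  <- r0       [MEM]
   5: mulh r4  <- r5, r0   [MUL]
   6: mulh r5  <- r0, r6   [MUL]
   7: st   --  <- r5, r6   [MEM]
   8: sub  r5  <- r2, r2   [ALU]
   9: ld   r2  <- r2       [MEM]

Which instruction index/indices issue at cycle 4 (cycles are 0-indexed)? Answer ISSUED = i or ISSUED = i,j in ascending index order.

t=0 i0+i1:st.MEM/sll.ALU ; pair
t=1 i2:sll.ALU ; RAW+WAW r1
t=2 i3+i4:and.ALU/ld.MEM ; pair
t=3 i5:mulh.MUL ; no-port MUL/MUL
t=4 i6:mulh.MUL ; no-port MUL/MEM
t=5 i7+i8:st.MEM/sub.ALU ; pair
t=6 i9:ld.MEM ; tail

ISSUED = 6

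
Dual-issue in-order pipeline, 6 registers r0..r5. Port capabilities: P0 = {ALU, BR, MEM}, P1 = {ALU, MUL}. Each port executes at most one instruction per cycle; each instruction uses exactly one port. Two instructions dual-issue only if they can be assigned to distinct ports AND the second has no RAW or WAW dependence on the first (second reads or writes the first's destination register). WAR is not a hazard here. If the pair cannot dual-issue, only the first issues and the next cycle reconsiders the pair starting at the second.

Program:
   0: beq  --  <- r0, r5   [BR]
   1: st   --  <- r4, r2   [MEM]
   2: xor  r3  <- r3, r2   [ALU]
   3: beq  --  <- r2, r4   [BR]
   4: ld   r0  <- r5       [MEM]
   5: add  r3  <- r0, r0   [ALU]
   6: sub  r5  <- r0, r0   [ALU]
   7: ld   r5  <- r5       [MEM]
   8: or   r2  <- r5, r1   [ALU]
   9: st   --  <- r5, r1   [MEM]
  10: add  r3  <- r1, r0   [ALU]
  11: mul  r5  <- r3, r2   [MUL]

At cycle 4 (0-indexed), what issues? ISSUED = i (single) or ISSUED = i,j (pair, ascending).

#0 head=0: beq i0 no-port BR/MEM
#1 head=1: st xor i1+i2 dual
#2 head=3: beq i3 no-port BR/MEM
#3 head=4: ld i4 RAW r0
#4 head=5: add sub i5+i6 dual
#5 head=7: ld i7 RAW r5
#6 head=8: or st i8+i9 dual
#7 head=10: add i10 RAW r3
#8 head=11: mul i11 tail

ISSUED = 5,6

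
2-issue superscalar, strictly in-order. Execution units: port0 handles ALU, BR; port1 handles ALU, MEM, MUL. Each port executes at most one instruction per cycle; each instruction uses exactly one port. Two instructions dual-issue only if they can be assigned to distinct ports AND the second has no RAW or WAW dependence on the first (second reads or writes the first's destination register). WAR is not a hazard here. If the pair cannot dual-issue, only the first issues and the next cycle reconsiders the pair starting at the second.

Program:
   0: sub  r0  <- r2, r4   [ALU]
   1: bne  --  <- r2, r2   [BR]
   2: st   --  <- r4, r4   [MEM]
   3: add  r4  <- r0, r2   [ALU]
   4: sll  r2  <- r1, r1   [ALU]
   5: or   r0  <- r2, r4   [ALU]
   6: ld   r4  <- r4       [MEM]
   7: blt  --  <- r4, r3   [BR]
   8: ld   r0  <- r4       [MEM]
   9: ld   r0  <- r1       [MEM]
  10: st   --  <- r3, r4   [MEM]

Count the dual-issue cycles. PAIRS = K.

PAIRS = 4

#0 head=0: sub;bne i0+i1 pair
#1 head=2: st;add i2+i3 pair
#2 head=4: sll i4 RAW r2
#3 head=5: or;ld i5+i6 pair
#4 head=7: blt;ld i7+i8 pair
#5 head=9: ld i9 no-port MEM/MEM
#6 head=10: st i10 tail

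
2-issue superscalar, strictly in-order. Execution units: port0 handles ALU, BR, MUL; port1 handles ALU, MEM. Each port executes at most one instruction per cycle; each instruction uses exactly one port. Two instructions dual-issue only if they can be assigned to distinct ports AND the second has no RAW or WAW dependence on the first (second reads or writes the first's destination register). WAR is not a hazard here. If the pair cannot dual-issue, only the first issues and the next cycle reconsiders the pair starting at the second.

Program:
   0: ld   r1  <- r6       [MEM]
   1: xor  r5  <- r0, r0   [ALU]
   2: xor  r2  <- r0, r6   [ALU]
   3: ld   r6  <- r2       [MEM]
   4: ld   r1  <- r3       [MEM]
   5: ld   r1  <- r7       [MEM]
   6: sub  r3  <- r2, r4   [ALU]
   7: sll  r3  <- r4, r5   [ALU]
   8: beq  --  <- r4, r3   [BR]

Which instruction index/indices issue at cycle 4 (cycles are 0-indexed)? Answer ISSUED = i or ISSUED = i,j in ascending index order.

ISSUED = 5,6

t=0 i0,i1:ld+xor ; dual
t=1 i2:xor ; RAW r2
t=2 i3:ld ; no-port MEM/MEM
t=3 i4:ld ; no-port MEM/MEM
t=4 i5,i6:ld+sub ; dual
t=5 i7:sll ; RAW r3
t=6 i8:beq ; tail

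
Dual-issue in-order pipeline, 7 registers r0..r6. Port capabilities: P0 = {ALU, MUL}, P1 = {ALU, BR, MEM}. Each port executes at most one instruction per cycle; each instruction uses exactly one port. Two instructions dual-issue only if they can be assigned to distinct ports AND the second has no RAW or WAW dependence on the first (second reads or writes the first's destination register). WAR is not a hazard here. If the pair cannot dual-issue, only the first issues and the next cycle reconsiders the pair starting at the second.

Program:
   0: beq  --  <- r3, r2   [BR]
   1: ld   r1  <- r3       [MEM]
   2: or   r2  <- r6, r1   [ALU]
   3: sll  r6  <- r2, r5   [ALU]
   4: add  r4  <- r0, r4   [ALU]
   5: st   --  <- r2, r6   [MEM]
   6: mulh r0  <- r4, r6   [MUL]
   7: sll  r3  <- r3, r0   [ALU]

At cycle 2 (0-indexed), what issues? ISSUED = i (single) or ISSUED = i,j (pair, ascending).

c0: i0 beq  no-port BR/MEM
c1: i1 ld  RAW r1
c2: i2 or  RAW r2
c3: i3/i4 sll add  pair
c4: i5/i6 st mulh  pair
c5: i7 sll  tail

ISSUED = 2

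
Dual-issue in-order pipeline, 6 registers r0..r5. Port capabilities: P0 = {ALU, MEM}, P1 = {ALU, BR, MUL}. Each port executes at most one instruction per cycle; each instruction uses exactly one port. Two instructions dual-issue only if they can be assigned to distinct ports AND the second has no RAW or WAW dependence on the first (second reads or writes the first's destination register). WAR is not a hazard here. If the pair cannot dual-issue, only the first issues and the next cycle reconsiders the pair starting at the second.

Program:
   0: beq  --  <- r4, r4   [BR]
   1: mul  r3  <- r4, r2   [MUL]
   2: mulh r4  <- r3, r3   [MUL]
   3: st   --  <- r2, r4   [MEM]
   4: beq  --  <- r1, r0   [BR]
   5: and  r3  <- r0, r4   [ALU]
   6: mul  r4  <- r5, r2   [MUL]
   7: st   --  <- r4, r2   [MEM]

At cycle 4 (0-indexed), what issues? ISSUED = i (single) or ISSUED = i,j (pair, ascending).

ISSUED = 5,6

[0] i0  beq.BR  -- no-port BR/MUL
[1] i1  mul.MUL  -- no-port MUL/MUL
[2] i2  mulh.MUL  -- RAW r4
[3] i3+i4  st.MEM;beq.BR  -- dual
[4] i5+i6  and.ALU;mul.MUL  -- dual
[5] i7  st.MEM  -- tail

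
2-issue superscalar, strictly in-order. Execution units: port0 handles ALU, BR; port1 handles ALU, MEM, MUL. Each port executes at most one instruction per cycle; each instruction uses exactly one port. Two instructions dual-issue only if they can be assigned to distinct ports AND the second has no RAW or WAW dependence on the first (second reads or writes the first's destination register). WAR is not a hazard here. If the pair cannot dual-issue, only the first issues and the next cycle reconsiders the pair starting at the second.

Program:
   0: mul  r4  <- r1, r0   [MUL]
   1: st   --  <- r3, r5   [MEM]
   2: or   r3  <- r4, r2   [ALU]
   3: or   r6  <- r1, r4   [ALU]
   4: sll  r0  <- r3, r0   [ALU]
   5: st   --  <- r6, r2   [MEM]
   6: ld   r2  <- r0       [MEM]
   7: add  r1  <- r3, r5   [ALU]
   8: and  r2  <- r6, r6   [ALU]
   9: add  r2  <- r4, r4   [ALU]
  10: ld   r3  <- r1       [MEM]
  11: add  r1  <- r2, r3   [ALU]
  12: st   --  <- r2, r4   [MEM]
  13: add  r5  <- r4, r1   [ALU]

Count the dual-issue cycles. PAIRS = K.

PAIRS = 5

[0] i0  mul  -- no-port MUL/MEM
[1] i1/i2  st/or  -- 2-wide
[2] i3/i4  or/sll  -- 2-wide
[3] i5  st  -- no-port MEM/MEM
[4] i6/i7  ld/add  -- 2-wide
[5] i8  and  -- WAW r2
[6] i9/i10  add/ld  -- 2-wide
[7] i11/i12  add/st  -- 2-wide
[8] i13  add  -- tail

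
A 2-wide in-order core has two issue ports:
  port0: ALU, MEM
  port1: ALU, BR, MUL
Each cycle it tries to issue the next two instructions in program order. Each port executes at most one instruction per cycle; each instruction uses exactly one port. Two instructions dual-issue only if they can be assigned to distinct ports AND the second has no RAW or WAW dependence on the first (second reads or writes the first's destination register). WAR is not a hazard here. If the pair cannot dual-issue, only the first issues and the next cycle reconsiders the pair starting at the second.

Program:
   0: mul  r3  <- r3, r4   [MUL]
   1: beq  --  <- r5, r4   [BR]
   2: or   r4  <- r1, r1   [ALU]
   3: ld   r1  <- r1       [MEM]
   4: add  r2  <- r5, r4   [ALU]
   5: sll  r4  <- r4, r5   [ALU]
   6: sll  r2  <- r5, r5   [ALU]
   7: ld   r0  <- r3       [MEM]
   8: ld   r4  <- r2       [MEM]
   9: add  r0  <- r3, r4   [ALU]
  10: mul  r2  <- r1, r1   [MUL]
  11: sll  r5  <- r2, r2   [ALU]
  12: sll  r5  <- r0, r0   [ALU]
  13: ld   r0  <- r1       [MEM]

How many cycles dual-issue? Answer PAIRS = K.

t=0 i0:mul ; no-port MUL/BR
t=1 i1,i2:beq or ; 2-wide
t=2 i3,i4:ld add ; 2-wide
t=3 i5,i6:sll sll ; 2-wide
t=4 i7:ld ; no-port MEM/MEM
t=5 i8:ld ; RAW r4
t=6 i9,i10:add mul ; 2-wide
t=7 i11:sll ; WAW r5
t=8 i12,i13:sll ld ; 2-wide

PAIRS = 5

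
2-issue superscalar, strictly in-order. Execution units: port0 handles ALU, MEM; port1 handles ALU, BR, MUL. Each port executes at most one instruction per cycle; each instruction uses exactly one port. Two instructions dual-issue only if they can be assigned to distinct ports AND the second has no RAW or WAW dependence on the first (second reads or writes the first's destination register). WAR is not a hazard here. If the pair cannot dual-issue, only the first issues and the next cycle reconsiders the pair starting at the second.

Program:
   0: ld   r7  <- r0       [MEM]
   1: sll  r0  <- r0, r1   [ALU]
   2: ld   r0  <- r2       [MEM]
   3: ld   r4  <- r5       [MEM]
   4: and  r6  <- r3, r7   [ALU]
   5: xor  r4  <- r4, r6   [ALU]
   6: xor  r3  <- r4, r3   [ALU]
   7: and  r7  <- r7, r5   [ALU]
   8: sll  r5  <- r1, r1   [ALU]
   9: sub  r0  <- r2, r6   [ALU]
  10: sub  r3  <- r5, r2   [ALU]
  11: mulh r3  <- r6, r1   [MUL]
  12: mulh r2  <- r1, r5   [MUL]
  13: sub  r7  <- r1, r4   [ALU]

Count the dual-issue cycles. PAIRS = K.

[0] i0/i1  ld.MEM/sll.ALU  -- dual
[1] i2  ld.MEM  -- no-port MEM/MEM
[2] i3/i4  ld.MEM/and.ALU  -- dual
[3] i5  xor.ALU  -- RAW r4
[4] i6/i7  xor.ALU/and.ALU  -- dual
[5] i8/i9  sll.ALU/sub.ALU  -- dual
[6] i10  sub.ALU  -- WAW r3
[7] i11  mulh.MUL  -- no-port MUL/MUL
[8] i12/i13  mulh.MUL/sub.ALU  -- dual

PAIRS = 5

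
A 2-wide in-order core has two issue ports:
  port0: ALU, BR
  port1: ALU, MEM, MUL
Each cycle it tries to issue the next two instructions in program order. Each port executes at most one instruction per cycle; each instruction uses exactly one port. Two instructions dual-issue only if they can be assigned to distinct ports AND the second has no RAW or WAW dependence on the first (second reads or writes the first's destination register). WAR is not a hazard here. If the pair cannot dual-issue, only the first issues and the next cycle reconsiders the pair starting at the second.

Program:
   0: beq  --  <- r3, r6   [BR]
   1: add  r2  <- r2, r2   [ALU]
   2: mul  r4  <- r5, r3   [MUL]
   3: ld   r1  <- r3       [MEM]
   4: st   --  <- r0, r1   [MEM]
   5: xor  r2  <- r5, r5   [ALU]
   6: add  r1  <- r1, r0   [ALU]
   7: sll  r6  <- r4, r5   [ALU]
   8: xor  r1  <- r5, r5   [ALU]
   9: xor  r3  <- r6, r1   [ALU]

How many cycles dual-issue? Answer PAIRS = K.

PAIRS = 3

[0] i0&i1  beq.BR;add.ALU  -- pair
[1] i2  mul.MUL  -- no-port MUL/MEM
[2] i3  ld.MEM  -- no-port MEM/MEM
[3] i4&i5  st.MEM;xor.ALU  -- pair
[4] i6&i7  add.ALU;sll.ALU  -- pair
[5] i8  xor.ALU  -- RAW r1
[6] i9  xor.ALU  -- tail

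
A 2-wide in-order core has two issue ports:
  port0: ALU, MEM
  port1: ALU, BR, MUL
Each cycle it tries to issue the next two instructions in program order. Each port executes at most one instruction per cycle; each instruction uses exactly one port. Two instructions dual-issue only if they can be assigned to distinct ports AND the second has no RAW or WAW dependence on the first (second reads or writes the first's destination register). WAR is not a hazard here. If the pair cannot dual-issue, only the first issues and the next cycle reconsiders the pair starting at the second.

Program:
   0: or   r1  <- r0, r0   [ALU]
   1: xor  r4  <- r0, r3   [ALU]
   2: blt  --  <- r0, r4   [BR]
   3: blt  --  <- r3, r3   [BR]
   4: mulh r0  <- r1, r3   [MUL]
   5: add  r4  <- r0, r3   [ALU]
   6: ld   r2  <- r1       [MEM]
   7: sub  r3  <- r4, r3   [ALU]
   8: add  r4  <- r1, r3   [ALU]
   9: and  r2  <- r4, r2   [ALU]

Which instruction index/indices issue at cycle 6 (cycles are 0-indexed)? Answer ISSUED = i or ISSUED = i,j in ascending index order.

ISSUED = 8

c0: i0,i1 or xor  dual
c1: i2 blt  no-port BR/BR
c2: i3 blt  no-port BR/MUL
c3: i4 mulh  RAW r0
c4: i5,i6 add ld  dual
c5: i7 sub  RAW r3
c6: i8 add  RAW r4
c7: i9 and  tail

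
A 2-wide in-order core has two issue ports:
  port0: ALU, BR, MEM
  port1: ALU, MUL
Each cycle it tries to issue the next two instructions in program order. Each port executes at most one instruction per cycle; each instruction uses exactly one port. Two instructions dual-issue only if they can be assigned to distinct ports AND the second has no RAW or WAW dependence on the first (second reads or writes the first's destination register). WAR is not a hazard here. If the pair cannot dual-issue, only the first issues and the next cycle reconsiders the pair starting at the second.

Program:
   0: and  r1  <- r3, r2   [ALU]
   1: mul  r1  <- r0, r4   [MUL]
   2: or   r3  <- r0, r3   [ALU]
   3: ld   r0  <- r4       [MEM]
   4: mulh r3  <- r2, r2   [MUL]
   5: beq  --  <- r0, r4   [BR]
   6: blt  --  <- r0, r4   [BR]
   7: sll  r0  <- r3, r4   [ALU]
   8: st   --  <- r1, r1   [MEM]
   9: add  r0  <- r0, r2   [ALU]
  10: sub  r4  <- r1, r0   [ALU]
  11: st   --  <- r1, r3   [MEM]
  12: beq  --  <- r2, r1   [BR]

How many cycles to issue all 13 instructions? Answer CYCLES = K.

[0] i0  and  -- WAW r1
[1] i1/i2  mul+or  -- dual
[2] i3/i4  ld+mulh  -- dual
[3] i5  beq  -- no-port BR/BR
[4] i6/i7  blt+sll  -- dual
[5] i8/i9  st+add  -- dual
[6] i10/i11  sub+st  -- dual
[7] i12  beq  -- tail

CYCLES = 8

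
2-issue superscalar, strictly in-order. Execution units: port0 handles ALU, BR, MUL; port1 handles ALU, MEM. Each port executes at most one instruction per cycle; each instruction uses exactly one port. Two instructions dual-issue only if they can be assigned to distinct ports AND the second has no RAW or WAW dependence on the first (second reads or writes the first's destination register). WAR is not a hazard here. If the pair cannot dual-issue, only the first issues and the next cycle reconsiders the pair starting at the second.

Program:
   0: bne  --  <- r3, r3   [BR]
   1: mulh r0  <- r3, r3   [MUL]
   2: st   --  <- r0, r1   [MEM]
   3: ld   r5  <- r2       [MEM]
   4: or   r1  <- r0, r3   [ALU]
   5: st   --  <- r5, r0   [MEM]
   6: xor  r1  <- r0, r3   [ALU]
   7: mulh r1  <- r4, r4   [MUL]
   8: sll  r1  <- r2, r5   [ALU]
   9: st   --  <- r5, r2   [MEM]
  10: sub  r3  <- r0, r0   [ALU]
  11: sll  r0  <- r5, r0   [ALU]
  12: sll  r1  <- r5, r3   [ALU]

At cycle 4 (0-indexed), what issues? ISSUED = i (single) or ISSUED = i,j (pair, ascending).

t=0 i0:bne ; no-port BR/MUL
t=1 i1:mulh ; RAW r0
t=2 i2:st ; no-port MEM/MEM
t=3 i3,i4:ld/or ; dual
t=4 i5,i6:st/xor ; dual
t=5 i7:mulh ; WAW r1
t=6 i8,i9:sll/st ; dual
t=7 i10,i11:sub/sll ; dual
t=8 i12:sll ; tail

ISSUED = 5,6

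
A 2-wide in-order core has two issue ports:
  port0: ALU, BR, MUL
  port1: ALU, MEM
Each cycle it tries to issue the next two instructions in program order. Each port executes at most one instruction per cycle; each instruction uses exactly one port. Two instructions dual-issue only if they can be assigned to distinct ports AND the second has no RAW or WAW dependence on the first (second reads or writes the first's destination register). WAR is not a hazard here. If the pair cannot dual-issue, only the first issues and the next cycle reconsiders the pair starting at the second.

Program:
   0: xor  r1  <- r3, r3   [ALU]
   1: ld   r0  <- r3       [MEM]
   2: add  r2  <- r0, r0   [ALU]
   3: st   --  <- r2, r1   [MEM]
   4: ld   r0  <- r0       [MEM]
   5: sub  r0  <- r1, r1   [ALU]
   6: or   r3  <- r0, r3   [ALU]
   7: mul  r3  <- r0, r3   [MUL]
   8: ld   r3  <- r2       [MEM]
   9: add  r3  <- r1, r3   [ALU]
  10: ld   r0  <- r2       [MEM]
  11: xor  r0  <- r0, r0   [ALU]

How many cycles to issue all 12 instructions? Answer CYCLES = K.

CYCLES = 10

0. xor ld @i0+i1  | dual
1. add @i2  | RAW r2
2. st @i3  | no-port MEM/MEM
3. ld @i4  | WAW r0
4. sub @i5  | RAW r0
5. or @i6  | RAW+WAW r3
6. mul @i7  | WAW r3
7. ld @i8  | RAW+WAW r3
8. add ld @i9+i10  | dual
9. xor @i11  | tail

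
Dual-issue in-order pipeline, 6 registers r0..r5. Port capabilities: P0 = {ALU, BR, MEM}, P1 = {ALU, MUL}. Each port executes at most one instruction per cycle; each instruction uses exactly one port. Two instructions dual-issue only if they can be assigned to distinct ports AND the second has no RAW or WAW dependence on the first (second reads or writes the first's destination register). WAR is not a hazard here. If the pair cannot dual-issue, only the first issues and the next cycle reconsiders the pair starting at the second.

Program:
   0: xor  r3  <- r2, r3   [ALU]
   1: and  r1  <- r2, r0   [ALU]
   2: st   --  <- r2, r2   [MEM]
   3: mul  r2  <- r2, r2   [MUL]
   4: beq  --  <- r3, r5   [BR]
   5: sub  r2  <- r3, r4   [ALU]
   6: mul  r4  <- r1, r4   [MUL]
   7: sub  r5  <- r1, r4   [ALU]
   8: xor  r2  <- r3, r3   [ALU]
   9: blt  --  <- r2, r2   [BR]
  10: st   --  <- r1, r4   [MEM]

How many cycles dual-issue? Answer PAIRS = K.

PAIRS = 4

  cy0 -> i0,i1 (xor.ALU/and.ALU) pair
  cy1 -> i2,i3 (st.MEM/mul.MUL) pair
  cy2 -> i4,i5 (beq.BR/sub.ALU) pair
  cy3 -> i6 (mul.MUL) RAW r4
  cy4 -> i7,i8 (sub.ALU/xor.ALU) pair
  cy5 -> i9 (blt.BR) no-port BR/MEM
  cy6 -> i10 (st.MEM) tail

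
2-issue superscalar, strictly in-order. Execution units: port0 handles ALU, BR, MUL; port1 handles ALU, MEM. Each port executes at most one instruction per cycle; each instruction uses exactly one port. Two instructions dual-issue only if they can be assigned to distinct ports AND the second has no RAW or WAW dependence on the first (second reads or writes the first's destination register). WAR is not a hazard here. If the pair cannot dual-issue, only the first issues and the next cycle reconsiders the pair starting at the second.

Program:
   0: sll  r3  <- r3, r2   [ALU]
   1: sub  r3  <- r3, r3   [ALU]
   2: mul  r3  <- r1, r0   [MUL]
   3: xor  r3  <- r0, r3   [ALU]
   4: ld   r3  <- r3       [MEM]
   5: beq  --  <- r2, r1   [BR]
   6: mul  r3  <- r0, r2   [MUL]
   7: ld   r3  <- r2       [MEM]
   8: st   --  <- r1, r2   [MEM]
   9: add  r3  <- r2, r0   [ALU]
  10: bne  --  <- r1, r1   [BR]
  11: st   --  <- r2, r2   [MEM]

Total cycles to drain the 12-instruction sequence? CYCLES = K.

CYCLES = 9

0. sll @i0  | RAW+WAW r3
1. sub @i1  | WAW r3
2. mul @i2  | RAW+WAW r3
3. xor @i3  | RAW+WAW r3
4. ld beq @i4&i5  | pair
5. mul @i6  | WAW r3
6. ld @i7  | no-port MEM/MEM
7. st add @i8&i9  | pair
8. bne st @i10&i11  | pair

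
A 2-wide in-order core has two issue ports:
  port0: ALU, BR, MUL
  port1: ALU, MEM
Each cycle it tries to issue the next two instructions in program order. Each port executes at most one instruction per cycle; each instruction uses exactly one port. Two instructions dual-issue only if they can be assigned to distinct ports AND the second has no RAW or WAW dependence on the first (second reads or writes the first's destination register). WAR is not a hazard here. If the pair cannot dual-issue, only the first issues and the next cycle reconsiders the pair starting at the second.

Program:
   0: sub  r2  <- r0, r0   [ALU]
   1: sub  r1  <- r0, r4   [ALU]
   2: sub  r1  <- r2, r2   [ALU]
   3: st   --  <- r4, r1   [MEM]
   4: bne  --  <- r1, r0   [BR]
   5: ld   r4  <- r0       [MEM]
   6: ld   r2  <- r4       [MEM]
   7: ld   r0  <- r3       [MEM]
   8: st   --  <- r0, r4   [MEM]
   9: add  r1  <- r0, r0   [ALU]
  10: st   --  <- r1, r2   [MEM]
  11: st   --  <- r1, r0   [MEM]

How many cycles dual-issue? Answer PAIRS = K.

PAIRS = 3

[0] i0&i1  sub/sub  -- 2-wide
[1] i2  sub  -- RAW r1
[2] i3&i4  st/bne  -- 2-wide
[3] i5  ld  -- no-port MEM/MEM
[4] i6  ld  -- no-port MEM/MEM
[5] i7  ld  -- no-port MEM/MEM
[6] i8&i9  st/add  -- 2-wide
[7] i10  st  -- no-port MEM/MEM
[8] i11  st  -- tail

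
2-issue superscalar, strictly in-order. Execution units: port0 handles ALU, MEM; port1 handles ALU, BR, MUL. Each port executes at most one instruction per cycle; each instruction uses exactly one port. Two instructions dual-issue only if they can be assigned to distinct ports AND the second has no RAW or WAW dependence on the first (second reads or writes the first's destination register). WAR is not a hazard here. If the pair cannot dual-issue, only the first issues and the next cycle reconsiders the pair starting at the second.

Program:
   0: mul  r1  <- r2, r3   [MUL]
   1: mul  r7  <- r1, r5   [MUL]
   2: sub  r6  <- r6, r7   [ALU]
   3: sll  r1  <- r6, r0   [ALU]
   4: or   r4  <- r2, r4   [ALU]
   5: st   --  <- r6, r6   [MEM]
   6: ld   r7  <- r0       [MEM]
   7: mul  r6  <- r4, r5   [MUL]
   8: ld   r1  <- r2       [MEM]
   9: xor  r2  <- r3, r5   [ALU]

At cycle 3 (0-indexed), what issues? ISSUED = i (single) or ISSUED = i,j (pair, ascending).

ISSUED = 3,4

#0 head=0: mul i0 no-port MUL/MUL
#1 head=1: mul i1 RAW r7
#2 head=2: sub i2 RAW r6
#3 head=3: sll/or i3&i4 2-wide
#4 head=5: st i5 no-port MEM/MEM
#5 head=6: ld/mul i6&i7 2-wide
#6 head=8: ld/xor i8&i9 2-wide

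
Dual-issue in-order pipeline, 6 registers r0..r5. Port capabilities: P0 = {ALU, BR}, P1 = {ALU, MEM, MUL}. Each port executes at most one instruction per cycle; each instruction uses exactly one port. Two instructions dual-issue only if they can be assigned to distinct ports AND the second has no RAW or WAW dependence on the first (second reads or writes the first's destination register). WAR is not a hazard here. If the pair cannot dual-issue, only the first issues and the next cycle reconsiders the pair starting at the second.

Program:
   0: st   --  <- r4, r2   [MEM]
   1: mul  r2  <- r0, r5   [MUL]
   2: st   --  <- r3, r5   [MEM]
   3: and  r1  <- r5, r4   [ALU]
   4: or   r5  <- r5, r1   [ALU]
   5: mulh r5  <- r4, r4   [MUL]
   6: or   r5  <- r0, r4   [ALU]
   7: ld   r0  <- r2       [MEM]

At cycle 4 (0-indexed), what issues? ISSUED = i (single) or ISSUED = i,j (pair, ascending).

ISSUED = 5

#0 head=0: st.MEM i0 no-port MEM/MUL
#1 head=1: mul.MUL i1 no-port MUL/MEM
#2 head=2: st.MEM;and.ALU i2&i3 pair
#3 head=4: or.ALU i4 WAW r5
#4 head=5: mulh.MUL i5 WAW r5
#5 head=6: or.ALU;ld.MEM i6&i7 pair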